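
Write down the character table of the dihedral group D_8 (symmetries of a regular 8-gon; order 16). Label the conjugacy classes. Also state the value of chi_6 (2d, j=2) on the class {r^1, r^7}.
Conjugacy classes: {e} of size 1, {r^4} of size 1, {r^1, r^7} of size 2, {r^2, r^6} of size 2, {r^3, r^5} of size 2, {s, sr^2, ...} of size 4, {sr, sr^3, ...} of size 4.
Character table:
  irrep \ class              {e} (size 1)  {r^4} (size 1)  {r^1, r^7} (size 2)  {r^2, r^6} (size 2)  {r^3, r^5} (size 2)  {s, sr^2, ...} (size 4)  {sr, sr^3, ...} (size 4)
  chi_1 (triv)               1             1               1                    1                    1                    1                        1                       
  chi_2 (sign: r->1, s->-1)  1             1               1                    1                    1                    -1                       -1                      
  chi_3 (r->-1, s->1)        1             1               -1                   1                    -1                   1                        -1                      
  chi_4 (r->-1, s->-1)       1             1               -1                   1                    -1                   -1                       1                       
  chi_5 (2d, j=1)            2             -2              sqrt(2)              0                    -sqrt(2)             0                        0                       
  chi_6 (2d, j=2)            2             2               0                    -2                   0                    0                        0                       
  chi_7 (2d, j=3)            2             -2              -sqrt(2)             0                    sqrt(2)              0                        0                       

Spot check: chi_6 (2d, j=2) on {r^1, r^7} = 0.

Derivation: D_8 has order 2*8 = 16 with 7 conjugacy classes, hence 7 irreducibles. Sum of squared dims 1 + 1 + 1 + 1 + 4 + 4 + 4 = 16 = |G|. Linear characters come from the abelianisation; the 2-dimensional irreps have character r^k -> 2*cos(2*pi*j*k/8), reflections -> 0.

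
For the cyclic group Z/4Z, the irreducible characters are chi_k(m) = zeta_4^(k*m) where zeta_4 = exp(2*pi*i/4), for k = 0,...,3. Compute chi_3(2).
chi_3(2) = zeta_4^6 = -1

Working: chi_3(2) = zeta_4^(3*2) = zeta_4^6. Since zeta_4^4 = 1, this equals zeta_4^2 = exp(2*pi*i*2/4) = -1.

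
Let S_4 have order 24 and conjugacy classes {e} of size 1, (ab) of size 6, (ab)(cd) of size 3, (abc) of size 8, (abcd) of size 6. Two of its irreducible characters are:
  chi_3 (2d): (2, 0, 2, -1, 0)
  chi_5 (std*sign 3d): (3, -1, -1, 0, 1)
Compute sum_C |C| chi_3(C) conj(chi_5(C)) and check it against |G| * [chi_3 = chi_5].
Sum = 0; so <chi_3, chi_5> = 0 (distinct irreducibles are orthogonal).

Why: Compute term by term over conjugacy classes (|C| * chi_3(C) * conj(chi_5(C))):
  1*(2)*conj(3) + 6*(0)*conj(-1) + 3*(2)*conj(-1) + 8*(-1)*conj(0) + 6*(0)*conj(1)
  = (6) + (0) + (-6) + (0) + (0)
  = 0.
Dividing by |G| = 24 gives 0/24 = 0, matching the row-orthogonality relation <chi_3, chi_5> = [chi_3 = chi_5].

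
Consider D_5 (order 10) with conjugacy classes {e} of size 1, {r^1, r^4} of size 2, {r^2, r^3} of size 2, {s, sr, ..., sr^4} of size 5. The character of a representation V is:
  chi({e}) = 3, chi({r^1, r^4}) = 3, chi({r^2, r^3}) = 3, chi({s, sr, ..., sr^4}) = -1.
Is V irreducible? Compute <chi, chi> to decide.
Not irreducible (reducible): <chi, chi> = 5 > 1.

Working: <chi, chi> = (1/|G|) sum_C |C| * |chi(C)|^2 = (1/10)[1*|3|^2 + 2*|3|^2 + 2*|3|^2 + 5*|-1|^2]
  = (1/10)[(9) + (18) + (18) + (5)] = 50/10 = 5.
A character is irreducible iff <chi, chi> = 1, so this representation is reducible.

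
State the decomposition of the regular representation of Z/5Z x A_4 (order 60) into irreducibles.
Each irreducible V_i of dimension d_i appears with multiplicity d_i, i.e. rho_reg = (direct sum over all irreducibles V_i) d_i V_i. The irreducible dimensions for Z/5Z x A_4 are 1, 1, 1, 1, 1, 1, 1, 1, 1, 1, 1, 1, 1, 1, 1, 3, 3, 3, 3, 3: 15 irreducibles of dimension 1, each with multiplicity 1; 5 irreducibles of dimension 3, each with multiplicity 3. Total dimension 15*1*1 + 5*3*3 = 60 = |G|.

Reasoning: General theorem: in the regular representation of a finite group G, each irreducible appears with multiplicity equal to its dimension. Check: dim(rho_reg) = sum d_i^2 = 1 + 1 + 1 + 1 + 1 + 1 + 1 + 1 + 1 + 1 + 1 + 1 + 1 + 1 + 1 + 9 + 9 + 9 + 9 + 9 = 60 = |G|.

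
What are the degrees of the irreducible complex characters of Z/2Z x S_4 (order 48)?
Dimensions: 1, 1, 1, 1, 2, 2, 3, 3, 3, 3

Justification: There are 10 irreducibles (= number of conjugacy classes). Their dimensions d_i satisfy sum d_i^2 = |G| = 48: 1 + 1 + 1 + 1 + 4 + 4 + 9 + 9 + 9 + 9 = 48. (For the product with Z/2Z: each of the 2 1-dim characters of Z/2Z tensors with each irrep of S_4, giving 2 copies of each S_4-dimension.)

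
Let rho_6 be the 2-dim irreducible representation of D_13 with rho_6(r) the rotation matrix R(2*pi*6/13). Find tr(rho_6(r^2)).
chi_{rho_6}(r^2) = 2*cos(2*pi*6*2/13) = 2*cos(2*pi/13)

Justification: rho_6(r^2) is rotation by angle 2*pi*6*2/13, whose trace is 2*cos(2*pi*6*2/13) = 2*cos(2*pi/13).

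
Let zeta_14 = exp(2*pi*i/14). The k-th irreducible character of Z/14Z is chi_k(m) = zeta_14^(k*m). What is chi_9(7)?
chi_9(7) = zeta_14^63 = -1

Justification: chi_9(7) = zeta_14^(9*7) = zeta_14^63. Since zeta_14^14 = 1, this equals zeta_14^7 = exp(2*pi*i*7/14) = -1.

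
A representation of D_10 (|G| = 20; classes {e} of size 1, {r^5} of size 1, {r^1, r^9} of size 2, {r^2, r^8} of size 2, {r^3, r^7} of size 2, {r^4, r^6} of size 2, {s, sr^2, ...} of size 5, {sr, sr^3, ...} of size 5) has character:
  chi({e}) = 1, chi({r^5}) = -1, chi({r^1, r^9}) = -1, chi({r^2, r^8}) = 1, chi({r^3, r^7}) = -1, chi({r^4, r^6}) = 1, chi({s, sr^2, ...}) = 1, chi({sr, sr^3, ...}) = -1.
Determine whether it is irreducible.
Irreducible: <chi, chi> = 1.

Solution. <chi, chi> = (1/|G|) sum_C |C| * |chi(C)|^2 = (1/20)[1*|1|^2 + 1*|-1|^2 + 2*|-1|^2 + 2*|1|^2 + 2*|-1|^2 + 2*|1|^2 + 5*|1|^2 + 5*|-1|^2]
  = (1/20)[(1) + (1) + (2) + (2) + (2) + (2) + (5) + (5)] = 20/20 = 1.
A character is irreducible iff <chi, chi> = 1, so this representation is irreducible.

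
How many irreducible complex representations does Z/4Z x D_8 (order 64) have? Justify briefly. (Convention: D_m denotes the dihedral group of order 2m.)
28

Solution. The number of irreducible complex representations of a finite group equals its number of conjugacy classes. For a direct product, #classes(G x H) = #classes(G) * #classes(H). Z/4Z has 4 classes (abelian), D_8 has 7 classes, so 4 * 7 = 28, so Z/4Z x D_8 (order 64) has exactly 28 irreducible complex representations.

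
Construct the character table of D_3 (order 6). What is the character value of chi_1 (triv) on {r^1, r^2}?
Conjugacy classes: {e} of size 1, {r^1, r^2} of size 2, {s, sr, ..., sr^2} of size 3.
Character table:
  irrep \ class              {e} (size 1)  {r^1, r^2} (size 2)  {s, sr, ..., sr^2} (size 3)
  chi_1 (triv)               1             1                    1                          
  chi_2 (sign: r->1, s->-1)  1             1                    -1                         
  chi_3 (2d, j=1)            2             -1                   0                          

Spot check: chi_1 (triv) on {r^1, r^2} = 1.

Derivation: D_3 has order 2*3 = 6 with 3 conjugacy classes, hence 3 irreducibles. Sum of squared dims 1 + 1 + 4 = 6 = |G|. Linear characters come from the abelianisation; the 2-dimensional irreps have character r^k -> 2*cos(2*pi*j*k/3), reflections -> 0.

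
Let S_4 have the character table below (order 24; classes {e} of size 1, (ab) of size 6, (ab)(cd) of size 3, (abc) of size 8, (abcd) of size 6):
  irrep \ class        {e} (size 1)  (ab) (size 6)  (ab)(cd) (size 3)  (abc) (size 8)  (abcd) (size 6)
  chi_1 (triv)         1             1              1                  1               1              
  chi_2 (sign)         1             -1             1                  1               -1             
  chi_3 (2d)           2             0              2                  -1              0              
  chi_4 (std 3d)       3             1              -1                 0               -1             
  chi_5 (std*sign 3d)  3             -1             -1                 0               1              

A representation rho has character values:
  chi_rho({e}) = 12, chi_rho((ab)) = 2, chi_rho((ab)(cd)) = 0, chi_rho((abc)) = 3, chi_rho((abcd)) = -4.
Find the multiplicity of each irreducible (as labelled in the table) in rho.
Multiplicities: chi_1: 1, chi_2: 2, chi_3: 0, chi_4: 3, chi_5: 0.

Reasoning: Use <chi_rho, chi> = (1/|G|) sum_C |C| * chi_rho(C) * conj(chi(C)) with |G| = 24 for each irreducible chi in the table:
  <chi_rho, chi_1> = (1/24)[1*(12)*conj(1) + 6*(2)*conj(1) + 3*(0)*conj(1) + 8*(3)*conj(1) + 6*(-4)*conj(1)]
      = (1/24)[(12) + (12) + (0) + (24) + (-24)] = 24/24 = 1
  <chi_rho, chi_2> = (1/24)[1*(12)*conj(1) + 6*(2)*conj(-1) + 3*(0)*conj(1) + 8*(3)*conj(1) + 6*(-4)*conj(-1)]
      = (1/24)[(12) + (-12) + (0) + (24) + (24)] = 48/24 = 2
  <chi_rho, chi_3> = (1/24)[1*(12)*conj(2) + 6*(2)*conj(0) + 3*(0)*conj(2) + 8*(3)*conj(-1) + 6*(-4)*conj(0)]
      = (1/24)[(24) + (0) + (0) + (-24) + (0)] = 0/24 = 0
  <chi_rho, chi_4> = (1/24)[1*(12)*conj(3) + 6*(2)*conj(1) + 3*(0)*conj(-1) + 8*(3)*conj(0) + 6*(-4)*conj(-1)]
      = (1/24)[(36) + (12) + (0) + (0) + (24)] = 72/24 = 3
  <chi_rho, chi_5> = (1/24)[1*(12)*conj(3) + 6*(2)*conj(-1) + 3*(0)*conj(-1) + 8*(3)*conj(0) + 6*(-4)*conj(1)]
      = (1/24)[(36) + (-12) + (0) + (0) + (-24)] = 0/24 = 0
Dimension check: dim(rho) = sum (mult * dim) = 1*1 + 2*1 + 0*2 + 3*3 + 0*3 = 12 = chi_rho(e) = 12.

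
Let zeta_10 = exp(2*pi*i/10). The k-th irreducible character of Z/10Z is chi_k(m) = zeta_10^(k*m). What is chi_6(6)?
chi_6(6) = zeta_10^36 = exp(-4*I*pi/5)

Justification: chi_6(6) = zeta_10^(6*6) = zeta_10^36. Since zeta_10^10 = 1, this equals zeta_10^6 = exp(2*pi*i*6/10) = exp(-4*I*pi/5).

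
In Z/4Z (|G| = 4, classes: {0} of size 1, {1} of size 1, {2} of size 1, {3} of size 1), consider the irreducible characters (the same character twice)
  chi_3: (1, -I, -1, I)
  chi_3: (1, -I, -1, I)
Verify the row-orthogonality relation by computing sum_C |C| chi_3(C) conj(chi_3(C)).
Sum = 4 = |G| = 4; so <chi_3, chi_3> = 1 (norm-1 confirms irreducibility).

Details: Compute term by term over conjugacy classes (|C| * chi_3(C) * conj(chi_3(C))):
  1*(1)*conj(1) + 1*(-I)*conj(-I) + 1*(-1)*conj(-1) + 1*(I)*conj(I)
  = (1) + (1) + (1) + (1)
  = 4.
(Exp terms are combined using exp(i*s)*conj(exp(i*t)) = exp(i*(s-t)), and sums of them are collapsed using the identity that for every m > 1 the m distinct m-th roots of unity sum to 0, e.g. 1 + exp(2*I*pi/3) + exp(-2*I*pi/3) = 0.)
Dividing by |G| = 4 gives 4/4 = 1, matching the row-orthogonality relation <chi_3, chi_3> = [chi_3 = chi_3].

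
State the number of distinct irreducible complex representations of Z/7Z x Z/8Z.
56

Derivation: The number of irreducible complex representations of a finite group equals its number of conjugacy classes. Z/7Z x Z/8Z is abelian of order 56, so every element is its own conjugacy class: 56 classes, so Z/7Z x Z/8Z (order 56) has exactly 56 irreducible complex representations.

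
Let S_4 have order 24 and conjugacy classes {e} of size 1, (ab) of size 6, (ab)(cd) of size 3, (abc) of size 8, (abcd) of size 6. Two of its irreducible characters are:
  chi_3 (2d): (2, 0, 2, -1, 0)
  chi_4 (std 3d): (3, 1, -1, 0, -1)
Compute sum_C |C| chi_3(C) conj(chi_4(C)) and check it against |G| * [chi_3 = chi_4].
Sum = 0; so <chi_3, chi_4> = 0 (distinct irreducibles are orthogonal).

Justification: Compute term by term over conjugacy classes (|C| * chi_3(C) * conj(chi_4(C))):
  1*(2)*conj(3) + 6*(0)*conj(1) + 3*(2)*conj(-1) + 8*(-1)*conj(0) + 6*(0)*conj(-1)
  = (6) + (0) + (-6) + (0) + (0)
  = 0.
Dividing by |G| = 24 gives 0/24 = 0, matching the row-orthogonality relation <chi_3, chi_4> = [chi_3 = chi_4].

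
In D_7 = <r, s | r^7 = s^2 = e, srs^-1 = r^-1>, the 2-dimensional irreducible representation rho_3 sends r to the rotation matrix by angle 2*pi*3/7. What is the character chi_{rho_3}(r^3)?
chi_{rho_3}(r^3) = 2*cos(2*pi*3*3/7) = -2*cos(3*pi/7)

Justification: rho_3(r^3) is rotation by angle 2*pi*3*3/7, whose trace is 2*cos(2*pi*3*3/7) = -2*cos(3*pi/7).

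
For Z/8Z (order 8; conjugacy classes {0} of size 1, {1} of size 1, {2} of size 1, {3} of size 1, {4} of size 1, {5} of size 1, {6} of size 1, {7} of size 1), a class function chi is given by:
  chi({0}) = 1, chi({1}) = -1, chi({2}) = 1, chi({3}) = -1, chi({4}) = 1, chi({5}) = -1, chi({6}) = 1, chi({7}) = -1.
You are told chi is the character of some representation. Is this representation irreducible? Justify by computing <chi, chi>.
Irreducible: <chi, chi> = 1.

<chi, chi> = (1/|G|) sum_C |C| * |chi(C)|^2 = (1/8)[1*|1|^2 + 1*|-1|^2 + 1*|1|^2 + 1*|-1|^2 + 1*|1|^2 + 1*|-1|^2 + 1*|1|^2 + 1*|-1|^2]
  = (1/8)[(1) + (1) + (1) + (1) + (1) + (1) + (1) + (1)] = 8/8 = 1.
(Exp terms are combined using exp(i*s)*conj(exp(i*t)) = exp(i*(s-t)), and sums of them are collapsed using the identity that for every m > 1 the m distinct m-th roots of unity sum to 0, e.g. 1 + exp(2*I*pi/3) + exp(-2*I*pi/3) = 0.)
A character is irreducible iff <chi, chi> = 1, so this representation is irreducible.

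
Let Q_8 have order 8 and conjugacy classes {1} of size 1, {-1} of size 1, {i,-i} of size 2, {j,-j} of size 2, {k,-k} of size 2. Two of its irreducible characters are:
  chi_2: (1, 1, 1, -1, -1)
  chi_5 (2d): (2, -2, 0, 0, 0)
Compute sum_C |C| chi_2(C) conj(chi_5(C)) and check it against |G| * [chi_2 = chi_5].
Sum = 0; so <chi_2, chi_5> = 0 (distinct irreducibles are orthogonal).

Argument: Compute term by term over conjugacy classes (|C| * chi_2(C) * conj(chi_5(C))):
  1*(1)*conj(2) + 1*(1)*conj(-2) + 2*(1)*conj(0) + 2*(-1)*conj(0) + 2*(-1)*conj(0)
  = (2) + (-2) + (0) + (0) + (0)
  = 0.
Dividing by |G| = 8 gives 0/8 = 0, matching the row-orthogonality relation <chi_2, chi_5> = [chi_2 = chi_5].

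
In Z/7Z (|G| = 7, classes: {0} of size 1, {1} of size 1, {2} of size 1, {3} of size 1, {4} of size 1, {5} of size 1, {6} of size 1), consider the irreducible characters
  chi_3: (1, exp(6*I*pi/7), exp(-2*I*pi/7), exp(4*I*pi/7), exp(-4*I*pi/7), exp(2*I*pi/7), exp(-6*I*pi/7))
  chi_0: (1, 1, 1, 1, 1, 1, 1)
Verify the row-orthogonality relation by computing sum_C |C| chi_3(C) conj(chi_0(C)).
Sum = 0; so <chi_3, chi_0> = 0 (distinct irreducibles are orthogonal).

Argument: Compute term by term over conjugacy classes (|C| * chi_3(C) * conj(chi_0(C))):
  1*(1)*conj(1) + 1*(exp(6*I*pi/7))*conj(1) + 1*(exp(-2*I*pi/7))*conj(1) + 1*(exp(4*I*pi/7))*conj(1) + 1*(exp(-4*I*pi/7))*conj(1) + 1*(exp(2*I*pi/7))*conj(1) + 1*(exp(-6*I*pi/7))*conj(1)
  = (1) + (exp(6*I*pi/7)) + (exp(-2*I*pi/7)) + (exp(4*I*pi/7)) + (exp(-4*I*pi/7)) + (exp(2*I*pi/7)) + (exp(-6*I*pi/7))
  = 0.
(Exp terms are combined using exp(i*s)*conj(exp(i*t)) = exp(i*(s-t)), and sums of them are collapsed using the identity that for every m > 1 the m distinct m-th roots of unity sum to 0, e.g. 1 + exp(2*I*pi/3) + exp(-2*I*pi/3) = 0.)
Dividing by |G| = 7 gives 0/7 = 0, matching the row-orthogonality relation <chi_3, chi_0> = [chi_3 = chi_0].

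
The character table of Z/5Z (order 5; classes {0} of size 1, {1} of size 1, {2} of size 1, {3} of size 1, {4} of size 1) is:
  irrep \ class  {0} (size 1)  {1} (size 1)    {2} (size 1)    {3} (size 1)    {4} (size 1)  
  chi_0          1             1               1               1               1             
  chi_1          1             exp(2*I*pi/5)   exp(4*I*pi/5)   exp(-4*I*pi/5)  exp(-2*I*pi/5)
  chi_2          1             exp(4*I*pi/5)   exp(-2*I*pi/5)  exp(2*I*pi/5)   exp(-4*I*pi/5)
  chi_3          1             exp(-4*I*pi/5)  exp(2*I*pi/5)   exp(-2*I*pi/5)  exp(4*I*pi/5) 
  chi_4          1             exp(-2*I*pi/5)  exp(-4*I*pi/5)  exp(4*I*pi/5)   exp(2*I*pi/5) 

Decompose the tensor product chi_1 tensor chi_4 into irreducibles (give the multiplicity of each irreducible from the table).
chi_1 tensor chi_4 = chi_0 (all other irreducibles have multiplicity 0).

Reasoning: The character of a tensor product is the pointwise product (chi_1 * chi_4)(C) = chi_1(C) * chi_4(C):
  {0}: (1)*(1), {1}: (exp(2*I*pi/5))*(exp(-2*I*pi/5)), {2}: (exp(4*I*pi/5))*(exp(-4*I*pi/5)), {3}: (exp(-4*I*pi/5))*(exp(4*I*pi/5)), {4}: (exp(-2*I*pi/5))*(exp(2*I*pi/5))
so (chi_1 * chi_4) takes values
  {0} -> 1, {1} -> 1, {2} -> 1, {3} -> 1, {4} -> 1.
Now take the inner product of this character with each irreducible chi from the table, <chi_1*chi_4, chi> = (1/5) sum_C |C| (chi_1*chi_4)(C) conj(chi(C)):
  <chi_1*chi_4, chi_0> = (1/5)[1*(1)*conj(1) + 1*(1)*conj(1) + 1*(1)*conj(1) + 1*(1)*conj(1) + 1*(1)*conj(1)]
      = (1/5)[(1) + (1) + (1) + (1) + (1)] = 5/5 = 1
  <chi_1*chi_4, chi_1> = (1/5)[1*(1)*conj(1) + 1*(1)*conj(exp(2*I*pi/5)) + 1*(1)*conj(exp(4*I*pi/5)) + 1*(1)*conj(exp(-4*I*pi/5)) + 1*(1)*conj(exp(-2*I*pi/5))]
      = (1/5)[(1) + (exp(-2*I*pi/5)) + (exp(-4*I*pi/5)) + (exp(4*I*pi/5)) + (exp(2*I*pi/5))] = 0/5 = 0
  <chi_1*chi_4, chi_2> = (1/5)[1*(1)*conj(1) + 1*(1)*conj(exp(4*I*pi/5)) + 1*(1)*conj(exp(-2*I*pi/5)) + 1*(1)*conj(exp(2*I*pi/5)) + 1*(1)*conj(exp(-4*I*pi/5))]
      = (1/5)[(1) + (exp(-4*I*pi/5)) + (exp(2*I*pi/5)) + (exp(-2*I*pi/5)) + (exp(4*I*pi/5))] = 0/5 = 0
  <chi_1*chi_4, chi_3> = (1/5)[1*(1)*conj(1) + 1*(1)*conj(exp(-4*I*pi/5)) + 1*(1)*conj(exp(2*I*pi/5)) + 1*(1)*conj(exp(-2*I*pi/5)) + 1*(1)*conj(exp(4*I*pi/5))]
      = (1/5)[(1) + (exp(4*I*pi/5)) + (exp(-2*I*pi/5)) + (exp(2*I*pi/5)) + (exp(-4*I*pi/5))] = 0/5 = 0
  <chi_1*chi_4, chi_4> = (1/5)[1*(1)*conj(1) + 1*(1)*conj(exp(-2*I*pi/5)) + 1*(1)*conj(exp(-4*I*pi/5)) + 1*(1)*conj(exp(4*I*pi/5)) + 1*(1)*conj(exp(2*I*pi/5))]
      = (1/5)[(1) + (exp(2*I*pi/5)) + (exp(4*I*pi/5)) + (exp(-4*I*pi/5)) + (exp(-2*I*pi/5))] = 0/5 = 0
(Exp terms are combined using exp(i*s)*conj(exp(i*t)) = exp(i*(s-t)), and sums of them are collapsed using the identity that for every m > 1 the m distinct m-th roots of unity sum to 0, e.g. 1 + exp(2*I*pi/3) + exp(-2*I*pi/3) = 0.)
Hence the multiplicities are chi_0: 1. Dimension check: dim(chi_1)*dim(chi_4) = 1*1 = 1 and sum (mult * dim) = 1*1 = 1.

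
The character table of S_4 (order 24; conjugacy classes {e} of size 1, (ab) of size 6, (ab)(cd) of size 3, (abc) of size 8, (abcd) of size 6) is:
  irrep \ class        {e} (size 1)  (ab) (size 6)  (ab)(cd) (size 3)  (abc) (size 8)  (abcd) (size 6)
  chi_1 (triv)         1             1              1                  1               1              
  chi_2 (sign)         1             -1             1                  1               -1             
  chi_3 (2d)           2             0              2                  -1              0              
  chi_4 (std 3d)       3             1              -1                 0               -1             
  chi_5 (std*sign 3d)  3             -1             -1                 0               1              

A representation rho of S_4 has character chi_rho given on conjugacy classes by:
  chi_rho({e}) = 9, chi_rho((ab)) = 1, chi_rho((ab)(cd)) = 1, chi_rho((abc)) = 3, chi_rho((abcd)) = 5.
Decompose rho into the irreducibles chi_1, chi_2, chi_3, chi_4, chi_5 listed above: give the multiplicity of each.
Multiplicities: chi_1: 3, chi_2: 0, chi_3: 0, chi_4: 0, chi_5: 2.

Use <chi_rho, chi> = (1/|G|) sum_C |C| * chi_rho(C) * conj(chi(C)) with |G| = 24 for each irreducible chi in the table:
  <chi_rho, chi_1> = (1/24)[1*(9)*conj(1) + 6*(1)*conj(1) + 3*(1)*conj(1) + 8*(3)*conj(1) + 6*(5)*conj(1)]
      = (1/24)[(9) + (6) + (3) + (24) + (30)] = 72/24 = 3
  <chi_rho, chi_2> = (1/24)[1*(9)*conj(1) + 6*(1)*conj(-1) + 3*(1)*conj(1) + 8*(3)*conj(1) + 6*(5)*conj(-1)]
      = (1/24)[(9) + (-6) + (3) + (24) + (-30)] = 0/24 = 0
  <chi_rho, chi_3> = (1/24)[1*(9)*conj(2) + 6*(1)*conj(0) + 3*(1)*conj(2) + 8*(3)*conj(-1) + 6*(5)*conj(0)]
      = (1/24)[(18) + (0) + (6) + (-24) + (0)] = 0/24 = 0
  <chi_rho, chi_4> = (1/24)[1*(9)*conj(3) + 6*(1)*conj(1) + 3*(1)*conj(-1) + 8*(3)*conj(0) + 6*(5)*conj(-1)]
      = (1/24)[(27) + (6) + (-3) + (0) + (-30)] = 0/24 = 0
  <chi_rho, chi_5> = (1/24)[1*(9)*conj(3) + 6*(1)*conj(-1) + 3*(1)*conj(-1) + 8*(3)*conj(0) + 6*(5)*conj(1)]
      = (1/24)[(27) + (-6) + (-3) + (0) + (30)] = 48/24 = 2
Dimension check: dim(rho) = sum (mult * dim) = 3*1 + 0*1 + 0*2 + 0*3 + 2*3 = 9 = chi_rho(e) = 9.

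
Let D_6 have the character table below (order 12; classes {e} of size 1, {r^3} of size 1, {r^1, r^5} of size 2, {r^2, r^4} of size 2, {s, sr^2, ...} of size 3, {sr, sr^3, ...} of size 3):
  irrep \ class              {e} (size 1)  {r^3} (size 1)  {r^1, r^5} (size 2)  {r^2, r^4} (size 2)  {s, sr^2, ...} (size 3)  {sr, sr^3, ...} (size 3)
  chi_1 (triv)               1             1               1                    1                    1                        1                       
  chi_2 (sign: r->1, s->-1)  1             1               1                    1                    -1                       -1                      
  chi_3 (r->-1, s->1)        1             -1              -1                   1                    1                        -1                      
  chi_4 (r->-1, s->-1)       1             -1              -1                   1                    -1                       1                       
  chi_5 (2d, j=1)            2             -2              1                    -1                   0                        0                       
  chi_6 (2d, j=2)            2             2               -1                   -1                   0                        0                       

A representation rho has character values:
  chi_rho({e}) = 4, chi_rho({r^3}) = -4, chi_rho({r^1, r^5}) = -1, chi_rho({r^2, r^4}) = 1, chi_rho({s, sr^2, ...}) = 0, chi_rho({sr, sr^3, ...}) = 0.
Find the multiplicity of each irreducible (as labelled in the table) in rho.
Multiplicities: chi_1: 0, chi_2: 0, chi_3: 1, chi_4: 1, chi_5: 1, chi_6: 0.

Solution. Use <chi_rho, chi> = (1/|G|) sum_C |C| * chi_rho(C) * conj(chi(C)) with |G| = 12 for each irreducible chi in the table:
  <chi_rho, chi_1> = (1/12)[1*(4)*conj(1) + 1*(-4)*conj(1) + 2*(-1)*conj(1) + 2*(1)*conj(1) + 3*(0)*conj(1) + 3*(0)*conj(1)]
      = (1/12)[(4) + (-4) + (-2) + (2) + (0) + (0)] = 0/12 = 0
  <chi_rho, chi_2> = (1/12)[1*(4)*conj(1) + 1*(-4)*conj(1) + 2*(-1)*conj(1) + 2*(1)*conj(1) + 3*(0)*conj(-1) + 3*(0)*conj(-1)]
      = (1/12)[(4) + (-4) + (-2) + (2) + (0) + (0)] = 0/12 = 0
  <chi_rho, chi_3> = (1/12)[1*(4)*conj(1) + 1*(-4)*conj(-1) + 2*(-1)*conj(-1) + 2*(1)*conj(1) + 3*(0)*conj(1) + 3*(0)*conj(-1)]
      = (1/12)[(4) + (4) + (2) + (2) + (0) + (0)] = 12/12 = 1
  <chi_rho, chi_4> = (1/12)[1*(4)*conj(1) + 1*(-4)*conj(-1) + 2*(-1)*conj(-1) + 2*(1)*conj(1) + 3*(0)*conj(-1) + 3*(0)*conj(1)]
      = (1/12)[(4) + (4) + (2) + (2) + (0) + (0)] = 12/12 = 1
  <chi_rho, chi_5> = (1/12)[1*(4)*conj(2) + 1*(-4)*conj(-2) + 2*(-1)*conj(1) + 2*(1)*conj(-1) + 3*(0)*conj(0) + 3*(0)*conj(0)]
      = (1/12)[(8) + (8) + (-2) + (-2) + (0) + (0)] = 12/12 = 1
  <chi_rho, chi_6> = (1/12)[1*(4)*conj(2) + 1*(-4)*conj(2) + 2*(-1)*conj(-1) + 2*(1)*conj(-1) + 3*(0)*conj(0) + 3*(0)*conj(0)]
      = (1/12)[(8) + (-8) + (2) + (-2) + (0) + (0)] = 0/12 = 0
Dimension check: dim(rho) = sum (mult * dim) = 0*1 + 0*1 + 1*1 + 1*1 + 1*2 + 0*2 = 4 = chi_rho(e) = 4.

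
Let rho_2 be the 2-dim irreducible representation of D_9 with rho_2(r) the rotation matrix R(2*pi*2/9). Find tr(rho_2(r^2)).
chi_{rho_2}(r^2) = 2*cos(2*pi*2*2/9) = -2*cos(pi/9)

Justification: rho_2(r^2) is rotation by angle 2*pi*2*2/9, whose trace is 2*cos(2*pi*2*2/9) = -2*cos(pi/9).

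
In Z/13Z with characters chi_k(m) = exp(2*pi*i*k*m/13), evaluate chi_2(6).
chi_2(6) = zeta_13^12 = exp(-2*I*pi/13)

Argument: chi_2(6) = zeta_13^(2*6) = zeta_13^12. Since zeta_13^13 = 1, this equals zeta_13^12 = exp(2*pi*i*12/13) = exp(-2*I*pi/13).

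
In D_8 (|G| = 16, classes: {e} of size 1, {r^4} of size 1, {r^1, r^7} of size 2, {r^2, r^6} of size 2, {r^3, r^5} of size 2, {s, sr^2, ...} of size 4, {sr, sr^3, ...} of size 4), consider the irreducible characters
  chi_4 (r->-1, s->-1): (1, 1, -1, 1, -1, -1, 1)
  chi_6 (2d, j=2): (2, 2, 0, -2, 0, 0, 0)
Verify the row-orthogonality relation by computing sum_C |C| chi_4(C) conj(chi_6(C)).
Sum = 0; so <chi_4, chi_6> = 0 (distinct irreducibles are orthogonal).

Reasoning: Compute term by term over conjugacy classes (|C| * chi_4(C) * conj(chi_6(C))):
  1*(1)*conj(2) + 1*(1)*conj(2) + 2*(-1)*conj(0) + 2*(1)*conj(-2) + 2*(-1)*conj(0) + 4*(-1)*conj(0) + 4*(1)*conj(0)
  = (2) + (2) + (0) + (-4) + (0) + (0) + (0)
  = 0.
Dividing by |G| = 16 gives 0/16 = 0, matching the row-orthogonality relation <chi_4, chi_6> = [chi_4 = chi_6].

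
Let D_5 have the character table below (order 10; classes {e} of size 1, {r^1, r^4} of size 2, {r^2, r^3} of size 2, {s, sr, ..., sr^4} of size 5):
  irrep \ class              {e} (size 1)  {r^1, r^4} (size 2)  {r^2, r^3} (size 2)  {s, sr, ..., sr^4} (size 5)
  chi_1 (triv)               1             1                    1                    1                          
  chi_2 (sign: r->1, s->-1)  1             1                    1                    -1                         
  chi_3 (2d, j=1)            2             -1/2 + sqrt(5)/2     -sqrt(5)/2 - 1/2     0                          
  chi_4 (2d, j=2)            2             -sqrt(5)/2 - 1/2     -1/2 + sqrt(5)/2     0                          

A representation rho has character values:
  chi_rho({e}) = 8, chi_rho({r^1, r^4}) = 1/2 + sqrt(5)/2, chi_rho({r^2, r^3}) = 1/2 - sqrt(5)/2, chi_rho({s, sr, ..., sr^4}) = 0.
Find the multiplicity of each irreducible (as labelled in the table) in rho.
Multiplicities: chi_1: 1, chi_2: 1, chi_3: 2, chi_4: 1.

Reasoning: Use <chi_rho, chi> = (1/|G|) sum_C |C| * chi_rho(C) * conj(chi(C)) with |G| = 10 for each irreducible chi in the table:
  <chi_rho, chi_1> = (1/10)[1*(8)*conj(1) + 2*(1/2 + sqrt(5)/2)*conj(1) + 2*(1/2 - sqrt(5)/2)*conj(1) + 5*(0)*conj(1)]
      = (1/10)[(8) + (1 + sqrt(5)) + (1 - sqrt(5)) + (0)] = 10/10 = 1
  <chi_rho, chi_2> = (1/10)[1*(8)*conj(1) + 2*(1/2 + sqrt(5)/2)*conj(1) + 2*(1/2 - sqrt(5)/2)*conj(1) + 5*(0)*conj(-1)]
      = (1/10)[(8) + (1 + sqrt(5)) + (1 - sqrt(5)) + (0)] = 10/10 = 1
  <chi_rho, chi_3> = (1/10)[1*(8)*conj(2) + 2*(1/2 + sqrt(5)/2)*conj(-1/2 + sqrt(5)/2) + 2*(1/2 - sqrt(5)/2)*conj(-sqrt(5)/2 - 1/2) + 5*(0)*conj(0)]
      = (1/10)[(16) + (2) + (2) + (0)] = 20/10 = 2
  <chi_rho, chi_4> = (1/10)[1*(8)*conj(2) + 2*(1/2 + sqrt(5)/2)*conj(-sqrt(5)/2 - 1/2) + 2*(1/2 - sqrt(5)/2)*conj(-1/2 + sqrt(5)/2) + 5*(0)*conj(0)]
      = (1/10)[(16) + (-3 - sqrt(5)) + (-3 + sqrt(5)) + (0)] = 10/10 = 1
Dimension check: dim(rho) = sum (mult * dim) = 1*1 + 1*1 + 2*2 + 1*2 = 8 = chi_rho(e) = 8.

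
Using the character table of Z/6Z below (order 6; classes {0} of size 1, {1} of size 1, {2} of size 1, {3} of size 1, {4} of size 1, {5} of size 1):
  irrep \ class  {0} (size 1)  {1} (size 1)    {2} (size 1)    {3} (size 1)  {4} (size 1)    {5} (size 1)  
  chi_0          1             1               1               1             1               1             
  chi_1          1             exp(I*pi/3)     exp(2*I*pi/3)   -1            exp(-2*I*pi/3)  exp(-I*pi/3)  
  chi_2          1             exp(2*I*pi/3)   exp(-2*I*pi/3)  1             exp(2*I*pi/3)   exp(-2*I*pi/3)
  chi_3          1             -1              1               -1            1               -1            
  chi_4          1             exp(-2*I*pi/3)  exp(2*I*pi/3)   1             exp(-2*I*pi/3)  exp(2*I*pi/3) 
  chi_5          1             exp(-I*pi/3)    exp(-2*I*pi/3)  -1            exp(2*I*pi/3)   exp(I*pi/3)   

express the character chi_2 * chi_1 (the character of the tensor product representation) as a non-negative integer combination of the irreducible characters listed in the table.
chi_2 tensor chi_1 = chi_3 (all other irreducibles have multiplicity 0).

The character of a tensor product is the pointwise product (chi_2 * chi_1)(C) = chi_2(C) * chi_1(C):
  {0}: (1)*(1), {1}: (exp(2*I*pi/3))*(exp(I*pi/3)), {2}: (exp(-2*I*pi/3))*(exp(2*I*pi/3)), {3}: (1)*(-1), {4}: (exp(2*I*pi/3))*(exp(-2*I*pi/3)), {5}: (exp(-2*I*pi/3))*(exp(-I*pi/3))
so (chi_2 * chi_1) takes values
  {0} -> 1, {1} -> -1, {2} -> 1, {3} -> -1, {4} -> 1, {5} -> -1.
Now take the inner product of this character with each irreducible chi from the table, <chi_2*chi_1, chi> = (1/6) sum_C |C| (chi_2*chi_1)(C) conj(chi(C)):
  <chi_2*chi_1, chi_0> = (1/6)[1*(1)*conj(1) + 1*(-1)*conj(1) + 1*(1)*conj(1) + 1*(-1)*conj(1) + 1*(1)*conj(1) + 1*(-1)*conj(1)]
      = (1/6)[(1) + (-1) + (1) + (-1) + (1) + (-1)] = 0/6 = 0
  <chi_2*chi_1, chi_1> = (1/6)[1*(1)*conj(1) + 1*(-1)*conj(exp(I*pi/3)) + 1*(1)*conj(exp(2*I*pi/3)) + 1*(-1)*conj(-1) + 1*(1)*conj(exp(-2*I*pi/3)) + 1*(-1)*conj(exp(-I*pi/3))]
      = (1/6)[(1) + (-exp(-I*pi/3)) + (exp(-2*I*pi/3)) + (1) + (exp(2*I*pi/3)) + (-exp(I*pi/3))] = 0/6 = 0
  <chi_2*chi_1, chi_2> = (1/6)[1*(1)*conj(1) + 1*(-1)*conj(exp(2*I*pi/3)) + 1*(1)*conj(exp(-2*I*pi/3)) + 1*(-1)*conj(1) + 1*(1)*conj(exp(2*I*pi/3)) + 1*(-1)*conj(exp(-2*I*pi/3))]
      = (1/6)[(1) + (-exp(-2*I*pi/3)) + (exp(2*I*pi/3)) + (-1) + (exp(-2*I*pi/3)) + (-exp(2*I*pi/3))] = 0/6 = 0
  <chi_2*chi_1, chi_3> = (1/6)[1*(1)*conj(1) + 1*(-1)*conj(-1) + 1*(1)*conj(1) + 1*(-1)*conj(-1) + 1*(1)*conj(1) + 1*(-1)*conj(-1)]
      = (1/6)[(1) + (1) + (1) + (1) + (1) + (1)] = 6/6 = 1
  <chi_2*chi_1, chi_4> = (1/6)[1*(1)*conj(1) + 1*(-1)*conj(exp(-2*I*pi/3)) + 1*(1)*conj(exp(2*I*pi/3)) + 1*(-1)*conj(1) + 1*(1)*conj(exp(-2*I*pi/3)) + 1*(-1)*conj(exp(2*I*pi/3))]
      = (1/6)[(1) + (-exp(2*I*pi/3)) + (exp(-2*I*pi/3)) + (-1) + (exp(2*I*pi/3)) + (-exp(-2*I*pi/3))] = 0/6 = 0
  <chi_2*chi_1, chi_5> = (1/6)[1*(1)*conj(1) + 1*(-1)*conj(exp(-I*pi/3)) + 1*(1)*conj(exp(-2*I*pi/3)) + 1*(-1)*conj(-1) + 1*(1)*conj(exp(2*I*pi/3)) + 1*(-1)*conj(exp(I*pi/3))]
      = (1/6)[(1) + (-exp(I*pi/3)) + (exp(2*I*pi/3)) + (1) + (exp(-2*I*pi/3)) + (-exp(-I*pi/3))] = 0/6 = 0
(Exp terms are combined using exp(i*s)*conj(exp(i*t)) = exp(i*(s-t)), and sums of them are collapsed using the identity that for every m > 1 the m distinct m-th roots of unity sum to 0, e.g. 1 + exp(2*I*pi/3) + exp(-2*I*pi/3) = 0.)
Hence the multiplicities are chi_3: 1. Dimension check: dim(chi_2)*dim(chi_1) = 1*1 = 1 and sum (mult * dim) = 1*1 = 1.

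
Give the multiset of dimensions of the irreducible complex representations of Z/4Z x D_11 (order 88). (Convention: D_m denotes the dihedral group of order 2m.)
Dimensions: 1, 1, 1, 1, 1, 1, 1, 1, 2, 2, 2, 2, 2, 2, 2, 2, 2, 2, 2, 2, 2, 2, 2, 2, 2, 2, 2, 2

Details: There are 28 irreducibles (= number of conjugacy classes). Their dimensions d_i satisfy sum d_i^2 = |G| = 88: 1 + 1 + 1 + 1 + 1 + 1 + 1 + 1 + 4 + 4 + 4 + 4 + 4 + 4 + 4 + 4 + 4 + 4 + 4 + 4 + 4 + 4 + 4 + 4 + 4 + 4 + 4 + 4 = 88. (For the product with Z/4Z: each of the 4 1-dim characters of Z/4Z tensors with each irrep of D_11, giving 4 copies of each D_11-dimension.)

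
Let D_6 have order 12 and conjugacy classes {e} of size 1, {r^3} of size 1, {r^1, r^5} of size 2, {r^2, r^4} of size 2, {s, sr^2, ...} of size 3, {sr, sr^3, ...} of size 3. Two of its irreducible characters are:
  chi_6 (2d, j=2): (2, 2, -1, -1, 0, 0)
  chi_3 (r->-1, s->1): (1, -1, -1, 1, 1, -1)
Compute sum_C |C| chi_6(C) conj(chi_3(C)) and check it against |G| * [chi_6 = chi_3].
Sum = 0; so <chi_6, chi_3> = 0 (distinct irreducibles are orthogonal).

Proof sketch: Compute term by term over conjugacy classes (|C| * chi_6(C) * conj(chi_3(C))):
  1*(2)*conj(1) + 1*(2)*conj(-1) + 2*(-1)*conj(-1) + 2*(-1)*conj(1) + 3*(0)*conj(1) + 3*(0)*conj(-1)
  = (2) + (-2) + (2) + (-2) + (0) + (0)
  = 0.
Dividing by |G| = 12 gives 0/12 = 0, matching the row-orthogonality relation <chi_6, chi_3> = [chi_6 = chi_3].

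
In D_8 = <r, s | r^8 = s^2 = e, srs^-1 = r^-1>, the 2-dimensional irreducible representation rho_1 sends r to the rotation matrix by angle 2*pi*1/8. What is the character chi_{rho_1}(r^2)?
chi_{rho_1}(r^2) = 2*cos(2*pi*1*2/8) = 0

Details: rho_1(r^2) is rotation by angle 2*pi*1*2/8, whose trace is 2*cos(2*pi*1*2/8) = 0.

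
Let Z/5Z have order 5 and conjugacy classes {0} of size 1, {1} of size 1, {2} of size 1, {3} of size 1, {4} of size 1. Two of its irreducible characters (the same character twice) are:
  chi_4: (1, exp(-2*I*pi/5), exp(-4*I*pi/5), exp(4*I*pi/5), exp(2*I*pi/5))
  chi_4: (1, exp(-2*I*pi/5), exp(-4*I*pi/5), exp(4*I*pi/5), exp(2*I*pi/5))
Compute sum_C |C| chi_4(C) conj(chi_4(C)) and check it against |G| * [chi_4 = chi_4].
Sum = 5 = |G| = 5; so <chi_4, chi_4> = 1 (norm-1 confirms irreducibility).

Working: Compute term by term over conjugacy classes (|C| * chi_4(C) * conj(chi_4(C))):
  1*(1)*conj(1) + 1*(exp(-2*I*pi/5))*conj(exp(-2*I*pi/5)) + 1*(exp(-4*I*pi/5))*conj(exp(-4*I*pi/5)) + 1*(exp(4*I*pi/5))*conj(exp(4*I*pi/5)) + 1*(exp(2*I*pi/5))*conj(exp(2*I*pi/5))
  = (1) + (1) + (1) + (1) + (1)
  = 5.
(Exp terms are combined using exp(i*s)*conj(exp(i*t)) = exp(i*(s-t)), and sums of them are collapsed using the identity that for every m > 1 the m distinct m-th roots of unity sum to 0, e.g. 1 + exp(2*I*pi/3) + exp(-2*I*pi/3) = 0.)
Dividing by |G| = 5 gives 5/5 = 1, matching the row-orthogonality relation <chi_4, chi_4> = [chi_4 = chi_4].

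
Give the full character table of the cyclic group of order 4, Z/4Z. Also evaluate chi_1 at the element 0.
Character table of Z/4Z (irreps indexed chi_0,...,chi_3 with chi_k(m) = zeta_4^(k*m), zeta_4 = exp(2*pi*i/4)):
  irrep \ class  {0} (size 1)  {1} (size 1)  {2} (size 1)  {3} (size 1)
  chi_0          1             1             1             1           
  chi_1          1             I             -1            -I          
  chi_2          1             -1            1             -1          
  chi_3          1             -I            -1            I           

Spot check: chi_1(0) = zeta_4^(1*0) = zeta_4^0 = 1.

Reasoning: Z/4Z is abelian, so all 4 irreducible complex representations are 1-dimensional. They are given by chi_k(m) = zeta_4^(k*m) for k = 0,...,3. Row orthogonality: sum_m chi_k(m) conj(chi_l(m)) = 4 * [k = l].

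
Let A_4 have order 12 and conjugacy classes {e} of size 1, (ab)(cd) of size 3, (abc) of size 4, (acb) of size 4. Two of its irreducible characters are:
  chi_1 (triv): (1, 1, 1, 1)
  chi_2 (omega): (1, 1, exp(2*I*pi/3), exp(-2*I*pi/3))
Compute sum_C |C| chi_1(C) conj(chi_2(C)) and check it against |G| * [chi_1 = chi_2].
Sum = 0; so <chi_1, chi_2> = 0 (distinct irreducibles are orthogonal).

Compute term by term over conjugacy classes (|C| * chi_1(C) * conj(chi_2(C))):
  1*(1)*conj(1) + 3*(1)*conj(1) + 4*(1)*conj(exp(2*I*pi/3)) + 4*(1)*conj(exp(-2*I*pi/3))
  = (1) + (3) + (4*exp(-2*I*pi/3)) + (4*exp(2*I*pi/3))
  = 0.
(Exp terms are combined using exp(i*s)*conj(exp(i*t)) = exp(i*(s-t)), and sums of them are collapsed using the identity that for every m > 1 the m distinct m-th roots of unity sum to 0, e.g. 1 + exp(2*I*pi/3) + exp(-2*I*pi/3) = 0.)
Dividing by |G| = 12 gives 0/12 = 0, matching the row-orthogonality relation <chi_1, chi_2> = [chi_1 = chi_2].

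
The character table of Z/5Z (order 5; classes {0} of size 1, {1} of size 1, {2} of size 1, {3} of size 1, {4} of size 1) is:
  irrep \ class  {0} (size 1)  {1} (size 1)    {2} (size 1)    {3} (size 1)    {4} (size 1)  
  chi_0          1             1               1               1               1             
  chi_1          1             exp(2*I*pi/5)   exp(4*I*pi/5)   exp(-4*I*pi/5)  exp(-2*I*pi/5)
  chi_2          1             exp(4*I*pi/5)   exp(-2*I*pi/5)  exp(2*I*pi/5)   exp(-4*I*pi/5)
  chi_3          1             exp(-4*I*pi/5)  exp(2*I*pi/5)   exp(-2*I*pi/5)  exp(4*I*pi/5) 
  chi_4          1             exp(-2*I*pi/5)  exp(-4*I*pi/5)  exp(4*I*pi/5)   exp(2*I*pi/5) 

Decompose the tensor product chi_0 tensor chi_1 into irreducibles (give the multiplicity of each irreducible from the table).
chi_0 tensor chi_1 = chi_1 (all other irreducibles have multiplicity 0).

Derivation: The character of a tensor product is the pointwise product (chi_0 * chi_1)(C) = chi_0(C) * chi_1(C):
  {0}: (1)*(1), {1}: (1)*(exp(2*I*pi/5)), {2}: (1)*(exp(4*I*pi/5)), {3}: (1)*(exp(-4*I*pi/5)), {4}: (1)*(exp(-2*I*pi/5))
so (chi_0 * chi_1) takes values
  {0} -> 1, {1} -> exp(2*I*pi/5), {2} -> exp(4*I*pi/5), {3} -> exp(-4*I*pi/5), {4} -> exp(-2*I*pi/5).
Now take the inner product of this character with each irreducible chi from the table, <chi_0*chi_1, chi> = (1/5) sum_C |C| (chi_0*chi_1)(C) conj(chi(C)):
  <chi_0*chi_1, chi_0> = (1/5)[1*(1)*conj(1) + 1*(exp(2*I*pi/5))*conj(1) + 1*(exp(4*I*pi/5))*conj(1) + 1*(exp(-4*I*pi/5))*conj(1) + 1*(exp(-2*I*pi/5))*conj(1)]
      = (1/5)[(1) + (exp(2*I*pi/5)) + (exp(4*I*pi/5)) + (exp(-4*I*pi/5)) + (exp(-2*I*pi/5))] = 0/5 = 0
  <chi_0*chi_1, chi_1> = (1/5)[1*(1)*conj(1) + 1*(exp(2*I*pi/5))*conj(exp(2*I*pi/5)) + 1*(exp(4*I*pi/5))*conj(exp(4*I*pi/5)) + 1*(exp(-4*I*pi/5))*conj(exp(-4*I*pi/5)) + 1*(exp(-2*I*pi/5))*conj(exp(-2*I*pi/5))]
      = (1/5)[(1) + (1) + (1) + (1) + (1)] = 5/5 = 1
  <chi_0*chi_1, chi_2> = (1/5)[1*(1)*conj(1) + 1*(exp(2*I*pi/5))*conj(exp(4*I*pi/5)) + 1*(exp(4*I*pi/5))*conj(exp(-2*I*pi/5)) + 1*(exp(-4*I*pi/5))*conj(exp(2*I*pi/5)) + 1*(exp(-2*I*pi/5))*conj(exp(-4*I*pi/5))]
      = (1/5)[(1) + (exp(-2*I*pi/5)) + (exp(-4*I*pi/5)) + (exp(4*I*pi/5)) + (exp(2*I*pi/5))] = 0/5 = 0
  <chi_0*chi_1, chi_3> = (1/5)[1*(1)*conj(1) + 1*(exp(2*I*pi/5))*conj(exp(-4*I*pi/5)) + 1*(exp(4*I*pi/5))*conj(exp(2*I*pi/5)) + 1*(exp(-4*I*pi/5))*conj(exp(-2*I*pi/5)) + 1*(exp(-2*I*pi/5))*conj(exp(4*I*pi/5))]
      = (1/5)[(1) + (exp(-4*I*pi/5)) + (exp(2*I*pi/5)) + (exp(-2*I*pi/5)) + (exp(4*I*pi/5))] = 0/5 = 0
  <chi_0*chi_1, chi_4> = (1/5)[1*(1)*conj(1) + 1*(exp(2*I*pi/5))*conj(exp(-2*I*pi/5)) + 1*(exp(4*I*pi/5))*conj(exp(-4*I*pi/5)) + 1*(exp(-4*I*pi/5))*conj(exp(4*I*pi/5)) + 1*(exp(-2*I*pi/5))*conj(exp(2*I*pi/5))]
      = (1/5)[(1) + (exp(4*I*pi/5)) + (exp(-2*I*pi/5)) + (exp(2*I*pi/5)) + (exp(-4*I*pi/5))] = 0/5 = 0
(Exp terms are combined using exp(i*s)*conj(exp(i*t)) = exp(i*(s-t)), and sums of them are collapsed using the identity that for every m > 1 the m distinct m-th roots of unity sum to 0, e.g. 1 + exp(2*I*pi/3) + exp(-2*I*pi/3) = 0.)
Hence the multiplicities are chi_1: 1. Dimension check: dim(chi_0)*dim(chi_1) = 1*1 = 1 and sum (mult * dim) = 1*1 = 1.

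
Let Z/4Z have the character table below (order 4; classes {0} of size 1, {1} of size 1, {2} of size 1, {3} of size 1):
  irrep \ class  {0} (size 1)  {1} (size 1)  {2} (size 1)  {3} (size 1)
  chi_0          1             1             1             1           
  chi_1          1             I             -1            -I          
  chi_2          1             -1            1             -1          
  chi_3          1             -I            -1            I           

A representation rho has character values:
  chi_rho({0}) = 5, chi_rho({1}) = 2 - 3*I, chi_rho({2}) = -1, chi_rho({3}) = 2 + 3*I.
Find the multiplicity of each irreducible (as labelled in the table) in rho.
Multiplicities: chi_0: 2, chi_1: 0, chi_2: 0, chi_3: 3.

Details: Use <chi_rho, chi> = (1/|G|) sum_C |C| * chi_rho(C) * conj(chi(C)) with |G| = 4 for each irreducible chi in the table:
  <chi_rho, chi_0> = (1/4)[1*(5)*conj(1) + 1*(2 - 3*I)*conj(1) + 1*(-1)*conj(1) + 1*(2 + 3*I)*conj(1)]
      = (1/4)[(5) + (2 - 3*I) + (-1) + (2 + 3*I)] = 8/4 = 2
  <chi_rho, chi_1> = (1/4)[1*(5)*conj(1) + 1*(2 - 3*I)*conj(I) + 1*(-1)*conj(-1) + 1*(2 + 3*I)*conj(-I)]
      = (1/4)[(5) + (-3 - 2*I) + (1) + (-3 + 2*I)] = 0/4 = 0
  <chi_rho, chi_2> = (1/4)[1*(5)*conj(1) + 1*(2 - 3*I)*conj(-1) + 1*(-1)*conj(1) + 1*(2 + 3*I)*conj(-1)]
      = (1/4)[(5) + (-2 + 3*I) + (-1) + (-2 - 3*I)] = 0/4 = 0
  <chi_rho, chi_3> = (1/4)[1*(5)*conj(1) + 1*(2 - 3*I)*conj(-I) + 1*(-1)*conj(-1) + 1*(2 + 3*I)*conj(I)]
      = (1/4)[(5) + (3 + 2*I) + (1) + (3 - 2*I)] = 12/4 = 3
(Exp terms are combined using exp(i*s)*conj(exp(i*t)) = exp(i*(s-t)), and sums of them are collapsed using the identity that for every m > 1 the m distinct m-th roots of unity sum to 0, e.g. 1 + exp(2*I*pi/3) + exp(-2*I*pi/3) = 0.)
Dimension check: dim(rho) = sum (mult * dim) = 2*1 + 0*1 + 0*1 + 3*1 = 5 = chi_rho(e) = 5.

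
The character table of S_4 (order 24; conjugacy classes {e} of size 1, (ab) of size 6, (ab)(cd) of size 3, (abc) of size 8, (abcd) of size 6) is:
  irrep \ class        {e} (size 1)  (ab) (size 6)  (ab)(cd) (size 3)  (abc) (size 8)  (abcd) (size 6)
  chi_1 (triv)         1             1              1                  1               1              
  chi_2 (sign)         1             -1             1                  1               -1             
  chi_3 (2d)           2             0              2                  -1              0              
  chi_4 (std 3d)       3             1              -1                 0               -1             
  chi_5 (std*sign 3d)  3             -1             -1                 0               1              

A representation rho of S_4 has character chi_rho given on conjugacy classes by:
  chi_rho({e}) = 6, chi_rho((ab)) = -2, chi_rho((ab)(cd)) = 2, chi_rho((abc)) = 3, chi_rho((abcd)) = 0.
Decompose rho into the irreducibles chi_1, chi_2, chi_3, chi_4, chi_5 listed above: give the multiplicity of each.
Multiplicities: chi_1: 1, chi_2: 2, chi_3: 0, chi_4: 0, chi_5: 1.

Why: Use <chi_rho, chi> = (1/|G|) sum_C |C| * chi_rho(C) * conj(chi(C)) with |G| = 24 for each irreducible chi in the table:
  <chi_rho, chi_1> = (1/24)[1*(6)*conj(1) + 6*(-2)*conj(1) + 3*(2)*conj(1) + 8*(3)*conj(1) + 6*(0)*conj(1)]
      = (1/24)[(6) + (-12) + (6) + (24) + (0)] = 24/24 = 1
  <chi_rho, chi_2> = (1/24)[1*(6)*conj(1) + 6*(-2)*conj(-1) + 3*(2)*conj(1) + 8*(3)*conj(1) + 6*(0)*conj(-1)]
      = (1/24)[(6) + (12) + (6) + (24) + (0)] = 48/24 = 2
  <chi_rho, chi_3> = (1/24)[1*(6)*conj(2) + 6*(-2)*conj(0) + 3*(2)*conj(2) + 8*(3)*conj(-1) + 6*(0)*conj(0)]
      = (1/24)[(12) + (0) + (12) + (-24) + (0)] = 0/24 = 0
  <chi_rho, chi_4> = (1/24)[1*(6)*conj(3) + 6*(-2)*conj(1) + 3*(2)*conj(-1) + 8*(3)*conj(0) + 6*(0)*conj(-1)]
      = (1/24)[(18) + (-12) + (-6) + (0) + (0)] = 0/24 = 0
  <chi_rho, chi_5> = (1/24)[1*(6)*conj(3) + 6*(-2)*conj(-1) + 3*(2)*conj(-1) + 8*(3)*conj(0) + 6*(0)*conj(1)]
      = (1/24)[(18) + (12) + (-6) + (0) + (0)] = 24/24 = 1
Dimension check: dim(rho) = sum (mult * dim) = 1*1 + 2*1 + 0*2 + 0*3 + 1*3 = 6 = chi_rho(e) = 6.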